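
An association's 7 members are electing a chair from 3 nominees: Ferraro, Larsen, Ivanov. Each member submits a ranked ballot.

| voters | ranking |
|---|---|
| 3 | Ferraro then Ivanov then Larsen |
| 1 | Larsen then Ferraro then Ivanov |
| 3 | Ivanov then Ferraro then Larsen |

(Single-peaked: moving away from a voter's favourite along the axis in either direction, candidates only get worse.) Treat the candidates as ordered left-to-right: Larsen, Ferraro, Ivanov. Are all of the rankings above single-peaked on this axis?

yes

Axis positions: Larsen=1, Ferraro=2, Ivanov=3.
Faction 1 (peak Ferraro at position 2): ranking walks positions 2-3-1, expanding outward from the peak — single-peaked.
Faction 2 (peak Larsen at position 1): ranking walks positions 1-2-3, expanding outward from the peak — single-peaked.
Faction 3 (peak Ivanov at position 3): ranking walks positions 3-2-1, expanding outward from the peak — single-peaked.
Every ranking is single-peaked on this axis.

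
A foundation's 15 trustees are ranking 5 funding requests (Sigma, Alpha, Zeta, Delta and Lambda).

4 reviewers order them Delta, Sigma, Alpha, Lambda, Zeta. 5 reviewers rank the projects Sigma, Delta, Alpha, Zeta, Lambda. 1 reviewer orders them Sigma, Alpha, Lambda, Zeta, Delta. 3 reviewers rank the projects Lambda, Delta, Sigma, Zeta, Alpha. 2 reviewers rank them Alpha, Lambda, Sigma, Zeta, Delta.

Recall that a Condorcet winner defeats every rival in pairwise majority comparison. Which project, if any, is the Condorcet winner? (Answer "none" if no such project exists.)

Check each pair by majority over 15 ballots:
Sigma vs Alpha: Sigma wins 13–2.
Sigma–Zeta: Sigma 15–0.
Sigma vs Delta: Sigma wins 8–7.
Sigma–Lambda: Sigma 10–5.
Alpha–Zeta: Alpha 12–3.
Alpha vs Delta: Delta wins 12–3.
Alpha vs Lambda: Alpha wins 12–3.
Zeta–Delta: Delta 12–3.
Zeta–Lambda: Lambda 10–5.
Delta vs Lambda: Delta wins 9–6.
Sigma defeats every rival head-to-head and is the Condorcet winner.

Sigma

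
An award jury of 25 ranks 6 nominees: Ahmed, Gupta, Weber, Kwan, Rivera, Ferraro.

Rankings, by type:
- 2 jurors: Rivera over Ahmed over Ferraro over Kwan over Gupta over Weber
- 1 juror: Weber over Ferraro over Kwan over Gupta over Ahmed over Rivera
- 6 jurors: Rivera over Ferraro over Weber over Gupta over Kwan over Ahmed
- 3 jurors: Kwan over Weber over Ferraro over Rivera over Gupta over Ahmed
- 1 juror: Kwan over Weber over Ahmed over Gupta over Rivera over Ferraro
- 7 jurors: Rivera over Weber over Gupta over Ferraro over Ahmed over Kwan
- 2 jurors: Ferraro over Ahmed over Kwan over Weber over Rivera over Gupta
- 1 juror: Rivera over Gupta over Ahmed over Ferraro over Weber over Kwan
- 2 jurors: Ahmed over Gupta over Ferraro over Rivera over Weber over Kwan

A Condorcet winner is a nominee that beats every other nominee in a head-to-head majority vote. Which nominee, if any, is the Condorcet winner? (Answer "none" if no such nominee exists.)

Rivera

Check each pair by majority over 25 ballots:
Ahmed vs Gupta: 2+1+2+2 = 7 for Ahmed, 18 for Gupta — Gupta by 18–7.
Ahmed vs Weber: Ahmed is ranked higher on 2+2+1+2 = 7 ballots, Weber on 18. Weber wins 18–7.
Ahmed vs Kwan: Ahmed preferred on 2+7+2+1+2 = 14 ballots; Ahmed wins 14–11.
Ahmed vs Rivera: Ahmed is ranked higher on 1+1+2+2 = 6 ballots, Rivera on 19. Rivera wins 19–6.
Ahmed vs Ferraro: Ahmed preferred on 2+1+1+2 = 6 ballots; Ferraro wins 19–6.
Gupta vs Weber: 5 to 20, Weber.
Gupta vs Kwan: 6+7+1+2 = 16 for Gupta, 9 for Kwan — Gupta by 16–9.
Gupta vs Rivera: 4 to 21, Rivera.
Gupta vs Ferraro: Gupta preferred on 1+7+1+2 = 11 ballots; Ferraro wins 14–11.
Weber vs Kwan: Weber is ranked higher on 1+6+7+1+2 = 17 ballots, Kwan on 8. Weber wins 17–8.
Weber vs Rivera: 1+3+1+2 = 7 for Weber, 18 for Rivera — Rivera by 18–7.
Weber vs Ferraro: Weber is ranked higher on 1+3+1+7 = 12 ballots, Ferraro on 13. Ferraro wins 13–12.
Kwan vs Rivera: 7 to 18, Rivera.
Kwan vs Ferraro: 4 to 21, Ferraro.
Rivera vs Ferraro: Rivera is ranked higher on 2+6+1+7+1 = 17 ballots, Ferraro on 8. Rivera wins 17–8.
Only Rivera has no losses; Rivera is the Condorcet winner.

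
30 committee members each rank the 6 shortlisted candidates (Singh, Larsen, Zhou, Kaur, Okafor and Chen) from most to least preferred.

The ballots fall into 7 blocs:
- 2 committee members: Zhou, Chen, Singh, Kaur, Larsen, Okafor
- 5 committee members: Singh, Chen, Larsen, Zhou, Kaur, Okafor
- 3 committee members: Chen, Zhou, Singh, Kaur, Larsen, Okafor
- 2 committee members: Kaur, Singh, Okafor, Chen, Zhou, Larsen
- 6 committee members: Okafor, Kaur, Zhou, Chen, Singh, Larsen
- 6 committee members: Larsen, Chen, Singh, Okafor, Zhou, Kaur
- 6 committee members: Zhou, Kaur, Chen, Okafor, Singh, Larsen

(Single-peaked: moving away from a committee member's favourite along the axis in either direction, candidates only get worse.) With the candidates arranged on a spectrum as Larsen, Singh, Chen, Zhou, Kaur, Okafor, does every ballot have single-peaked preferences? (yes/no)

Axis positions: Larsen=1, Singh=2, Chen=3, Zhou=4, Kaur=5, Okafor=6.
Bloc 1 (peak Zhou at position 4): ranking walks positions 4-3-2-5-1-6, expanding outward from the peak — single-peaked.
Bloc 2 (peak Singh at position 2): ranking walks positions 2-3-1-4-5-6, expanding outward from the peak — single-peaked.
Bloc 3 (peak Chen at position 3): ranking walks positions 3-4-2-5-1-6, expanding outward from the peak — single-peaked.
Bloc 4: ranking walks positions 5-2-6-3-4-1; Singh is ranked above Zhou even though Zhou lies between Singh and the peak Kaur on the axis — preferences dip and rise again. Not single-peaked.
Bloc 5 (peak Okafor at position 6): ranking walks positions 6-5-4-3-2-1, expanding outward from the peak — single-peaked.
Bloc 6: ranking walks positions 1-3-2-6-4-5; Chen is ranked above Singh even though Singh lies between Chen and the peak Larsen on the axis — preferences dip and rise again. Not single-peaked.
Bloc 7 (peak Zhou at position 4): ranking walks positions 4-5-3-6-2-1, expanding outward from the peak — single-peaked.
Bloc 4 violates single-peakedness, so the profile is not single-peaked on this axis.

no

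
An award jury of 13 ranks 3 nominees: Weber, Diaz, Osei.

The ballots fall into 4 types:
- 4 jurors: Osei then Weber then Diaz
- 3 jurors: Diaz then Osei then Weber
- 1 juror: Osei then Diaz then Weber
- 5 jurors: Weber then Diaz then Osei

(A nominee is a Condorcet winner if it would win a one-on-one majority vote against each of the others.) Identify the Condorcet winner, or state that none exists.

none

Pairwise majorities:
Weber–Diaz: Weber 9–4.
Weber–Osei: Osei 8–5.
Diaz–Osei: Diaz 8–5.
Every nominee loses at least once (Weber loses to Osei; Diaz loses to Weber; Osei loses to Diaz). The majority relation contains the cycle Weber → Diaz → Osei → Weber, so there is no Condorcet winner.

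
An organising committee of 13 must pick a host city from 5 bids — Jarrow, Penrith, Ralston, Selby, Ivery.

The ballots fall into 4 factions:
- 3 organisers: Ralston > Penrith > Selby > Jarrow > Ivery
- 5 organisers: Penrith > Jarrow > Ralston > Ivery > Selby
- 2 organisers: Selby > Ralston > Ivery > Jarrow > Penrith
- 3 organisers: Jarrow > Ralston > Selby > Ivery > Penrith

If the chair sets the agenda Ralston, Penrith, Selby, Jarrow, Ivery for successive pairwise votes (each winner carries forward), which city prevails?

Round 1: Ralston vs Penrith — 8–5, Ralston advances.
Round 2: Ralston vs Selby — 11–2, Ralston advances.
Round 3: Ralston vs Jarrow — 5–8, Jarrow advances.
Round 4: Jarrow vs Ivery — 11–2, Jarrow advances.
Jarrow survives the agenda.

Jarrow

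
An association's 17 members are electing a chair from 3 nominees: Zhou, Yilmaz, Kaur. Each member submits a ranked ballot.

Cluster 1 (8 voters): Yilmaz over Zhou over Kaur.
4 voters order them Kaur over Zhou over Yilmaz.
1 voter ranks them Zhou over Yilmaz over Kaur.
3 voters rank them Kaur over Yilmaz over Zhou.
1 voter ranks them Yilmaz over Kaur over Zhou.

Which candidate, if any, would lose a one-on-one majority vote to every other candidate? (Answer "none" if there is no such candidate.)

Kaur

Pairwise majorities:
Zhou vs Yilmaz: 5 to 12, Yilmaz.
Zhou vs Kaur: Zhou, 9–8.
Yilmaz vs Kaur: 8+1+1 = 10 for Yilmaz, 7 for Kaur — Yilmaz by 10–7.
Kaur loses to every other candidate — it is the Condorcet loser.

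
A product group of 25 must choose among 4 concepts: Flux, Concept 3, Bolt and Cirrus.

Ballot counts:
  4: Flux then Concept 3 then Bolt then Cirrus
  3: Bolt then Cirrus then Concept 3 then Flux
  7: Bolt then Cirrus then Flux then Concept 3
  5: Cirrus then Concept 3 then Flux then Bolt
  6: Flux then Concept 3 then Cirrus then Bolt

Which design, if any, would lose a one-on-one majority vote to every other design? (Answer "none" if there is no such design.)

none

Head-to-head results (25 engineers):
Flux vs Concept 3: Flux is ranked higher on 4+7+6 = 17 ballots, Concept 3 on 8. Flux wins 17–8.
Flux vs Bolt: Flux wins 15–10.
Flux vs Cirrus: Flux is ranked higher on 4+6 = 10 ballots, Cirrus on 15. Cirrus wins 15–10.
Concept 3 vs Bolt: Concept 3 is ranked higher on 4+5+6 = 15 ballots, Bolt on 10. Concept 3 wins 15–10.
Concept 3 vs Cirrus: 4+6 = 10 for Concept 3, 15 for Cirrus — Cirrus by 15–10.
Bolt vs Cirrus: Bolt is ranked higher on 4+3+7 = 14 ballots, Cirrus on 11. Bolt wins 14–11.
Each design has at least one pairwise win (Flux beats Concept 3; Concept 3 beats Bolt; Bolt beats Cirrus; Cirrus beats Flux) — no Condorcet loser.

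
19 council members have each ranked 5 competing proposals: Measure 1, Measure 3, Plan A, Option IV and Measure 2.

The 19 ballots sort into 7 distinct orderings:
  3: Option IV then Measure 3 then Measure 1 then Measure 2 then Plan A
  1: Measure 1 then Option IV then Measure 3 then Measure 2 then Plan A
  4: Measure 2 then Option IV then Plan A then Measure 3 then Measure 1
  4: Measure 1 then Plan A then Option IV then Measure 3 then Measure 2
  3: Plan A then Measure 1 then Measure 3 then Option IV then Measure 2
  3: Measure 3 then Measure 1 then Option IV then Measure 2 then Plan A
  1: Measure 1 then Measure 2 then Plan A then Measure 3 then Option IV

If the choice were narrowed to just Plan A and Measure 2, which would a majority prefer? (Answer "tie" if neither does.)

Ballots ranking Plan A above Measure 2: 4 + 3 = 7.
Ballots ranking Measure 2 above Plan A: 19 − 7 = 12.
Measure 2 wins the head-to-head 12–7.

Measure 2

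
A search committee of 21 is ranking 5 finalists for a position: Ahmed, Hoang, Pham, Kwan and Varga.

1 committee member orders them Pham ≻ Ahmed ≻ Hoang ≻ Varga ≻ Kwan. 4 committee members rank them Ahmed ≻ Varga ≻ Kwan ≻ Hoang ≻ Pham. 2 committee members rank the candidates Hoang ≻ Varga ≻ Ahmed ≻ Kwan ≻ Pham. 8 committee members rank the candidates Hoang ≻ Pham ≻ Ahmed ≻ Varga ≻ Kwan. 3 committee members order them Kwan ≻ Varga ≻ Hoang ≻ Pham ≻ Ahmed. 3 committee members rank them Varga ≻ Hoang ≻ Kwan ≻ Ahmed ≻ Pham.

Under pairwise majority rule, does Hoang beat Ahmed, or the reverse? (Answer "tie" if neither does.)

Hoang

Ballots ranking Hoang above Ahmed: 2 + 8 + 3 + 3 = 16.
Ballots ranking Ahmed above Hoang: 21 − 16 = 5.
Hoang wins the head-to-head 16–5.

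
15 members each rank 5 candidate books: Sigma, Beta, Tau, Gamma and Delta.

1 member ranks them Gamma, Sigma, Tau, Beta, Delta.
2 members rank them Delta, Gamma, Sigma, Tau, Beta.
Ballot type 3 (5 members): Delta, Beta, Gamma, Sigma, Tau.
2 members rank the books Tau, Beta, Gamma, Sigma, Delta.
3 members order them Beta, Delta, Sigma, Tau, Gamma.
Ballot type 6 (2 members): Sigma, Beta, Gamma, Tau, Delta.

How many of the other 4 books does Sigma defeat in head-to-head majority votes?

Sigma against each rival (15 members):
Sigma–Beta: Beta 10–5.
Sigma vs Tau: 1+2+5+3+2 = 13 for Sigma, 2 for Tau — Sigma by 13–2.
Sigma–Gamma: Gamma 10–5.
Sigma vs Delta: Sigma is ranked higher on 1+2+2 = 5 ballots, Delta on 10. Delta wins 10–5.
Sigma beats Tau; loses to Beta, Gamma, Delta — 1 pairwise win.

1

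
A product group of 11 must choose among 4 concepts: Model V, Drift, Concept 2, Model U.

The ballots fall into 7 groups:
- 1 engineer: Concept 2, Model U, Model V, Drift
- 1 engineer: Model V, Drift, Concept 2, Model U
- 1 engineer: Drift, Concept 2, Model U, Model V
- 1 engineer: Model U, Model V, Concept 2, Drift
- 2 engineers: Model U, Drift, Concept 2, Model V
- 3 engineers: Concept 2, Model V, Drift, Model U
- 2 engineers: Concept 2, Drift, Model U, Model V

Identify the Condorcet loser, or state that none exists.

none

Head-to-head results (11 engineers):
Model V vs Drift: Model V is ranked higher on 1+1+1+3 = 6 ballots, Drift on 5. Model V wins 6–5.
Model V vs Concept 2: Concept 2 wins 9–2.
Model V vs Model U: Model U, 7–4.
Drift vs Concept 2: Drift preferred on 1+1+2 = 4 ballots; Concept 2 wins 7–4.
Drift vs Model U: 1+1+3+2 = 7 for Drift, 4 for Model U — Drift by 7–4.
Concept 2 vs Model U: 8 to 3, Concept 2.
Every design wins at least one matchup (Model V beats Drift; Drift beats Model U; Concept 2 beats Model V; Model U beats Model V), so there is no Condorcet loser.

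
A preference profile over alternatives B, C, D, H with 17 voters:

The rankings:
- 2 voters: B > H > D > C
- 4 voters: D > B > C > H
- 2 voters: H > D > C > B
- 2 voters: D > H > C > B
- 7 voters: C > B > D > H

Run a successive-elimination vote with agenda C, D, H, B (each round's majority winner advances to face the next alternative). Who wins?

Round 1: C vs D — 7–10, D advances.
Round 2: D vs H — 13–4, D advances.
Round 3: D vs B — 8–9, B advances.
The agenda winner is B.

B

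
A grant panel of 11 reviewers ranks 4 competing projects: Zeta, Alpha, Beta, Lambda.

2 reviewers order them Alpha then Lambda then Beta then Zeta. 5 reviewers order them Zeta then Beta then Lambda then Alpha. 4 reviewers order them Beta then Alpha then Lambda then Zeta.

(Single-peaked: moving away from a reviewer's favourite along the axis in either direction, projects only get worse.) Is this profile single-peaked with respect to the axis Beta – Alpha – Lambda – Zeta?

Axis positions: Beta=1, Alpha=2, Lambda=3, Zeta=4.
Bloc 1 (peak Alpha at position 2): ranking walks positions 2-3-1-4, expanding outward from the peak — single-peaked.
Bloc 2: ranking walks positions 4-1-3-2; Beta is ranked above Lambda even though Lambda lies between Beta and the peak Zeta on the axis — preferences dip and rise again. Not single-peaked.
Bloc 3 (peak Beta at position 1): ranking walks positions 1-2-3-4, expanding outward from the peak — single-peaked.
Bloc 2 violates single-peakedness, so the profile is not single-peaked on this axis.

no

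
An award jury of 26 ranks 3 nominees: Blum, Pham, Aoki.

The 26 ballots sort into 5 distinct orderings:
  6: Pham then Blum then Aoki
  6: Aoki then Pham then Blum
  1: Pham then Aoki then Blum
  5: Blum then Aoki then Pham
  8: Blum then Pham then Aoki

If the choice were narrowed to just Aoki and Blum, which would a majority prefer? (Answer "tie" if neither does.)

Blum

Ballots ranking Aoki above Blum: 6 + 1 = 7.
Ballots ranking Blum above Aoki: 26 − 7 = 19.
Blum wins the head-to-head 19–7.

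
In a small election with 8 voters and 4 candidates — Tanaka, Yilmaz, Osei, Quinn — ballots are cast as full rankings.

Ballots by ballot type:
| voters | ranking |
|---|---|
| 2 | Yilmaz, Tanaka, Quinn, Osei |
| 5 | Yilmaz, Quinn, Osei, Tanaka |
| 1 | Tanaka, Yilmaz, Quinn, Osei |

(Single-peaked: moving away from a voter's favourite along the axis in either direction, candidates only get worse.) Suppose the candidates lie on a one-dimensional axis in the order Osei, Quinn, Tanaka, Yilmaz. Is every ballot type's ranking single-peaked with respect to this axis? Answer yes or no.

no

Axis positions: Osei=1, Quinn=2, Tanaka=3, Yilmaz=4.
Ballot type 1 (peak Yilmaz at position 4): ranking walks positions 4-3-2-1, expanding outward from the peak — single-peaked.
Ballot type 2: ranking walks positions 4-2-1-3; Quinn is ranked above Tanaka even though Tanaka lies between Quinn and the peak Yilmaz on the axis — preferences dip and rise again. Not single-peaked.
Ballot type 3 (peak Tanaka at position 3): ranking walks positions 3-4-2-1, expanding outward from the peak — single-peaked.
Ballot type 2 violates single-peakedness, so the profile is not single-peaked on this axis.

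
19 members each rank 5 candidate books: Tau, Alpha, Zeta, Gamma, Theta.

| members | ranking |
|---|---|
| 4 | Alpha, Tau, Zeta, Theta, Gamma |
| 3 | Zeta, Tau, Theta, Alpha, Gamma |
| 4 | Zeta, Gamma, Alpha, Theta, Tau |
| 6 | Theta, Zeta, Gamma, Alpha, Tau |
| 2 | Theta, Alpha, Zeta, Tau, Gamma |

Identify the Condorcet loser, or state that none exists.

Pairwise majorities:
Tau–Alpha: Alpha 16–3.
Tau–Zeta: Zeta 15–4.
Tau vs Gamma: Tau preferred on 4+3+2 = 9 ballots; Gamma wins 10–9.
Tau vs Theta: Tau preferred on 4+3 = 7 ballots; Theta wins 12–7.
Alpha vs Zeta: Alpha is ranked higher on 4+2 = 6 ballots, Zeta on 13. Zeta wins 13–6.
Alpha vs Gamma: Gamma wins 10–9.
Alpha vs Theta: Theta wins 11–8.
Zeta vs Gamma: Zeta, 19–0.
Zeta vs Theta: Zeta is ranked higher on 4+3+4 = 11 ballots, Theta on 8. Zeta wins 11–8.
Gamma vs Theta: Theta wins 15–4.
Only Tau has no wins; Tau is the Condorcet loser.

Tau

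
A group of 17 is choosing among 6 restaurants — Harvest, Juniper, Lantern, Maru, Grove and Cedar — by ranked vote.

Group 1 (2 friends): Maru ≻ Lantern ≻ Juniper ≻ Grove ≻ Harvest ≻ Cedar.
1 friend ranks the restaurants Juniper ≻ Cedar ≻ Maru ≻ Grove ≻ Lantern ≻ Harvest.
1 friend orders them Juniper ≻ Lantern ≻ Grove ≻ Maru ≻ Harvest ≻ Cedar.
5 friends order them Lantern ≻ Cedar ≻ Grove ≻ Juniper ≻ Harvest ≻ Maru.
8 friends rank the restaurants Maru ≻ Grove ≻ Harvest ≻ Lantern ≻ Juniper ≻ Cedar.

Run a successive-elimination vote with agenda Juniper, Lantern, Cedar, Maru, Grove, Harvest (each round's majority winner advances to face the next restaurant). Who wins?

Round 1: Juniper vs Lantern — 2–15, Lantern advances.
Round 2: Lantern vs Cedar — 16–1, Lantern advances.
Round 3: Lantern vs Maru — 6–11, Maru advances.
Round 4: Maru vs Grove — 11–6, Maru advances.
Round 5: Maru vs Harvest — 12–5, Maru advances.
The agenda winner is Maru.

Maru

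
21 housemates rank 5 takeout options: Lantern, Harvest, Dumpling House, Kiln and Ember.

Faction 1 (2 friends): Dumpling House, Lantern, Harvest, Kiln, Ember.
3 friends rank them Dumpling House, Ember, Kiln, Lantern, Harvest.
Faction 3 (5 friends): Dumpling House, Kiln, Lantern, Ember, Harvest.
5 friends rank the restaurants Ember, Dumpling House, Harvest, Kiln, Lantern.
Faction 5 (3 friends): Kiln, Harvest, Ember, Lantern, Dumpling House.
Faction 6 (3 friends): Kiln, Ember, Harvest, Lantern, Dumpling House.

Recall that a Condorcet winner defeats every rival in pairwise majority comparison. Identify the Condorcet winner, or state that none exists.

none

Head-to-head results (21 friends):
Lantern vs Harvest: Harvest, 11–10.
Lantern vs Dumpling House: Dumpling House, 15–6.
Lantern vs Kiln: Kiln wins 19–2.
Lantern vs Ember: Ember wins 14–7.
Harvest vs Dumpling House: Dumpling House wins 15–6.
Harvest vs Kiln: Kiln wins 14–7.
Harvest–Ember: Ember 16–5.
Dumpling House vs Kiln: Dumpling House, 15–6.
Dumpling House vs Ember: Ember, 11–10.
Kiln vs Ember: Kiln wins 13–8.
No restaurant is unbeaten: Lantern loses to Harvest; Harvest loses to Dumpling House; Dumpling House loses to Ember; Kiln loses to Dumpling House; Ember loses to Kiln. In particular Dumpling House → Kiln → Ember → Dumpling House is a majority cycle — no Condorcet winner exists.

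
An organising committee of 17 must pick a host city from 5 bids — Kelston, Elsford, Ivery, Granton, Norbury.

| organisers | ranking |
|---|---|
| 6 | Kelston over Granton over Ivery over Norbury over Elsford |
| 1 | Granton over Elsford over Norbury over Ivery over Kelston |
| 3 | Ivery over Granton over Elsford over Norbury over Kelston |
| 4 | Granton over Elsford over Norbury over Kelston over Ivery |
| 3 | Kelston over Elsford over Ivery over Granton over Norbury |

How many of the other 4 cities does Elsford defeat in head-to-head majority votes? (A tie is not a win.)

1

Elsford against each rival (17 organisers):
Elsford–Kelston: Kelston 9–8.
Elsford vs Ivery: Elsford is ranked higher on 1+4+3 = 8 ballots, Ivery on 9. Ivery wins 9–8.
Elsford–Granton: Granton 14–3.
Elsford vs Norbury: Elsford, 11–6.
Elsford beats Norbury; loses to Kelston, Ivery, Granton — 1 pairwise win.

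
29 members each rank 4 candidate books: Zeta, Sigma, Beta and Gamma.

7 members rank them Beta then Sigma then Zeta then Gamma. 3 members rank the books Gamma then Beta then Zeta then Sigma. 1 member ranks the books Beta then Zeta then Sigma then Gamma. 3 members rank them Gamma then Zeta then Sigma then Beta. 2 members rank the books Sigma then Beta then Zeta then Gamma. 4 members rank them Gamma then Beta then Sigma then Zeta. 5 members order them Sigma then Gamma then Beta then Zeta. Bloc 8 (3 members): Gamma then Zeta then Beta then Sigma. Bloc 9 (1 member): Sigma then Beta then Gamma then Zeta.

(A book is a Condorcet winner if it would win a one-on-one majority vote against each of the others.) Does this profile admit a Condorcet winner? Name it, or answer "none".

none

Pairwise majorities:
Zeta–Sigma: Sigma 19–10.
Zeta–Beta: Beta 23–6.
Zeta vs Gamma: Gamma wins 19–10.
Sigma vs Beta: Beta, 18–11.
Sigma–Gamma: Sigma 16–13.
Beta vs Gamma: Gamma wins 18–11.
Every book loses at least once (Zeta loses to Sigma; Sigma loses to Beta; Beta loses to Gamma; Gamma loses to Sigma). The majority relation contains the cycle Sigma beats Gamma beats Beta beats Sigma, so there is no Condorcet winner.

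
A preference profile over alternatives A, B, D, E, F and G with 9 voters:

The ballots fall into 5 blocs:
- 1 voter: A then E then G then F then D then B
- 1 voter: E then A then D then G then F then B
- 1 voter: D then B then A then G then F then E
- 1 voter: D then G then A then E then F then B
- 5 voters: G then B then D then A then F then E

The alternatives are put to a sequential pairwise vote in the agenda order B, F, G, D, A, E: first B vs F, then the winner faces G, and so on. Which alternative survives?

Round 1: B vs F — 6–3, B advances.
Round 2: B vs G — 1–8, G advances.
Round 3: G vs D — 6–3, G advances.
Round 4: G vs A — 6–3, G advances.
Round 5: G vs E — 7–2, G advances.
The agenda winner is G.

G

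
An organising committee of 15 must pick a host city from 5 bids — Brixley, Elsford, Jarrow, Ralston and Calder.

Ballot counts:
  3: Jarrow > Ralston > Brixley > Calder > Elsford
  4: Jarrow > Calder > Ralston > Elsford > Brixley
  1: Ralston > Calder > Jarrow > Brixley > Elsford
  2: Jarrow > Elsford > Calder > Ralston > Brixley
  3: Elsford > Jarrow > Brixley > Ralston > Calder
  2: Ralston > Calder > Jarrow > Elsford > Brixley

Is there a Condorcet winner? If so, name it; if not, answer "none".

Jarrow

Check each pair by majority over 15 ballots:
Brixley vs Elsford: Brixley is ranked higher on 3+1 = 4 ballots, Elsford on 11. Elsford wins 11–4.
Brixley vs Jarrow: 0 to 15, Jarrow.
Brixley vs Ralston: Brixley preferred on 3 ballots; Ralston wins 12–3.
Brixley vs Calder: 3+3 = 6 for Brixley, 9 for Calder — Calder by 9–6.
Elsford vs Jarrow: 3 for Elsford, 12 for Jarrow — Jarrow by 12–3.
Elsford vs Ralston: 5 to 10, Ralston.
Elsford vs Calder: Elsford is ranked higher on 2+3 = 5 ballots, Calder on 10. Calder wins 10–5.
Jarrow vs Ralston: 3+4+2+3 = 12 for Jarrow, 3 for Ralston — Jarrow by 12–3.
Jarrow vs Calder: Jarrow preferred on 3+4+2+3 = 12 ballots; Jarrow wins 12–3.
Ralston vs Calder: 9 to 6, Ralston.
Jarrow beats each of Brixley, Elsford, Ralston, Calder — Jarrow is the Condorcet winner.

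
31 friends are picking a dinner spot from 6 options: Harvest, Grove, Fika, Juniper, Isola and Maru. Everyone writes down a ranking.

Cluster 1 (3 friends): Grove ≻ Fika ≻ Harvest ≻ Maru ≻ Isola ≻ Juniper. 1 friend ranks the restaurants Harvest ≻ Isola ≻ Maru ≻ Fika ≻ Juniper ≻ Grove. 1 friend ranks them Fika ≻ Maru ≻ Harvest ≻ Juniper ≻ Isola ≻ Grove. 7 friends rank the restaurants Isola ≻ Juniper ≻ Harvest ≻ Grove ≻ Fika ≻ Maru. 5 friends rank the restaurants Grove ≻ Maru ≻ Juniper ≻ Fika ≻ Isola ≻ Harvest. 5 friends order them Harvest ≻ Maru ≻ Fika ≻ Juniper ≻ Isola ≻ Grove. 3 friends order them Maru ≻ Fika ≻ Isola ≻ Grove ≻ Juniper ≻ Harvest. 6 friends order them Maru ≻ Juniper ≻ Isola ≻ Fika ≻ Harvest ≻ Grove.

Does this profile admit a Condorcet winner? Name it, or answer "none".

none

Head-to-head results (31 friends):
Harvest–Grove: Harvest 20–11.
Harvest–Fika: Fika 18–13.
Harvest–Juniper: Juniper 21–10.
Harvest vs Isola: Isola, 21–10.
Harvest vs Maru: Harvest, 16–15.
Grove vs Fika: Fika, 16–15.
Grove vs Juniper: Juniper, 20–11.
Grove–Isola: Isola 23–8.
Grove–Maru: Maru 16–15.
Fika vs Juniper: Juniper, 18–13.
Fika vs Isola: Fika wins 17–14.
Fika vs Maru: Maru wins 20–11.
Juniper vs Isola: Juniper wins 17–14.
Juniper vs Maru: Maru, 24–7.
Isola vs Maru: Maru, 23–8.
Each restaurant drops at least one matchup (Harvest loses to Fika; Grove loses to Harvest; Fika loses to Juniper; Juniper loses to Maru; Isola loses to Fika; Maru loses to Harvest); the cycle Harvest beats Maru beats Fika beats Harvest rules out a Condorcet winner.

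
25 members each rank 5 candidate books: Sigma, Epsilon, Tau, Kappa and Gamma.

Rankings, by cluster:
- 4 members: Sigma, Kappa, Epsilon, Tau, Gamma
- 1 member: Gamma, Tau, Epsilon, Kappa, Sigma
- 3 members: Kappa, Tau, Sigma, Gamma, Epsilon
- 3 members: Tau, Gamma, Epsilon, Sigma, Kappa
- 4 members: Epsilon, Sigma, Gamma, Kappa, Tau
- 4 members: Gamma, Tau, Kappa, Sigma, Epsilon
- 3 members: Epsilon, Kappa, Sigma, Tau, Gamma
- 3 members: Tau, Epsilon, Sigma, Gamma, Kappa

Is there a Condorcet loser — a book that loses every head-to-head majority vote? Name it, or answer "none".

Pairwise majorities:
Sigma vs Epsilon: Epsilon, 14–11.
Sigma vs Tau: 11 to 14, Tau.
Sigma vs Kappa: Sigma preferred on 4+3+4+3 = 14 ballots; Sigma wins 14–11.
Sigma vs Gamma: Sigma preferred on 4+3+4+3+3 = 17 ballots; Sigma wins 17–8.
Epsilon vs Tau: 11 to 14, Tau.
Epsilon vs Kappa: Epsilon, 14–11.
Epsilon vs Gamma: Epsilon, 14–11.
Tau vs Kappa: Tau preferred on 1+3+4+3 = 11 ballots; Kappa wins 14–11.
Tau vs Gamma: Tau, 16–9.
Kappa vs Gamma: 10 to 15, Gamma.
Each book has at least one pairwise win (Sigma beats Kappa; Epsilon beats Sigma; Tau beats Sigma; Kappa beats Tau; Gamma beats Kappa) — no Condorcet loser.

none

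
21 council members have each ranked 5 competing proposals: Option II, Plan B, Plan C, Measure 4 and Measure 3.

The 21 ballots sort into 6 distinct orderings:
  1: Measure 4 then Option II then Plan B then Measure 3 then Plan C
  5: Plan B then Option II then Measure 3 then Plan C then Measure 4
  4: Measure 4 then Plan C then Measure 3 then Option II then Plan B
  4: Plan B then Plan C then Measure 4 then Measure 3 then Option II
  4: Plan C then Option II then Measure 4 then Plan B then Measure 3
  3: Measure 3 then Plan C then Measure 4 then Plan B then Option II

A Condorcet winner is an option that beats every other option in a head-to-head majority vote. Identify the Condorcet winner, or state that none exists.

Plan C

Check each pair by majority over 21 ballots:
Option II vs Plan B: Plan B, 12–9.
Option II vs Plan C: 1+5 = 6 for Option II, 15 for Plan C — Plan C by 15–6.
Option II vs Measure 4: Option II preferred on 5+4 = 9 ballots; Measure 4 wins 12–9.
Option II vs Measure 3: 1+5+4 = 10 for Option II, 11 for Measure 3 — Measure 3 by 11–10.
Plan B vs Plan C: Plan C wins 11–10.
Plan B vs Measure 4: Measure 4, 12–9.
Plan B vs Measure 3: Plan B wins 14–7.
Plan C vs Measure 4: Plan C, 16–5.
Plan C vs Measure 3: 4+4+4 = 12 for Plan C, 9 for Measure 3 — Plan C by 12–9.
Measure 4 vs Measure 3: Measure 4 wins 13–8.
Only Plan C has no losses; Plan C is the Condorcet winner.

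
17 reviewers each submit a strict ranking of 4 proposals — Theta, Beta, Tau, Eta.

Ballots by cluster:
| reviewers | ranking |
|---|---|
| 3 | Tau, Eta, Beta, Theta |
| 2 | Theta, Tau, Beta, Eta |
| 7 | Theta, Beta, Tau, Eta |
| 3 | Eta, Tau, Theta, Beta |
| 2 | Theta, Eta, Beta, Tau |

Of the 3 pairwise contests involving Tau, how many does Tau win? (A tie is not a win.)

1

Tau against each rival (17 reviewers):
Tau–Theta: Theta 11–6.
Tau–Beta: Beta 9–8.
Tau vs Eta: 3+2+7 = 12 for Tau, 5 for Eta — Tau by 12–5.
Tau beats Eta; loses to Theta, Beta — 1 pairwise win.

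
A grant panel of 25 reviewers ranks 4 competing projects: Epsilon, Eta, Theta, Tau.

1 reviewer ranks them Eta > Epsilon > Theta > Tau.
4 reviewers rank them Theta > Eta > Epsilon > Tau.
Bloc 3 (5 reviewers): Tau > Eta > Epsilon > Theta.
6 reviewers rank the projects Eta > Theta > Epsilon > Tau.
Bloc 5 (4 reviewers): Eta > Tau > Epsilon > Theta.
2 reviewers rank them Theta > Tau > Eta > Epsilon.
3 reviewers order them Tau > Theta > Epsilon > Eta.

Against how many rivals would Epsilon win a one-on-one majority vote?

0

Epsilon against each rival (25 reviewers):
Epsilon vs Eta: Epsilon is ranked higher on 3 ballots, Eta on 22. Eta wins 22–3.
Epsilon–Theta: Theta 15–10.
Epsilon vs Tau: 11 to 14, Tau.
Epsilon beats no one; loses to Eta, Theta, Tau — 0 pairwise wins.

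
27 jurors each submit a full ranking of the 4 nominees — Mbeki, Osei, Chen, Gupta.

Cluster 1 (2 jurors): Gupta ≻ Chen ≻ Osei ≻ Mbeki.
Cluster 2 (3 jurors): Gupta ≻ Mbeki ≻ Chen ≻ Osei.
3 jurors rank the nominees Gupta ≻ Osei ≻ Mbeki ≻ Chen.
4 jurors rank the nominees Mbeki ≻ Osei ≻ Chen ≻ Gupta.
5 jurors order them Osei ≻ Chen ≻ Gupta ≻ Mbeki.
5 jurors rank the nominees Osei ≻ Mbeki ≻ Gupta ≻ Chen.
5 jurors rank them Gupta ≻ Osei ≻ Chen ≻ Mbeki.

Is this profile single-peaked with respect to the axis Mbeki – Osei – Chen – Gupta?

no

Axis positions: Mbeki=1, Osei=2, Chen=3, Gupta=4.
Cluster 1 (peak Gupta at position 4): ranking walks positions 4-3-2-1, expanding outward from the peak — single-peaked.
Cluster 2: ranking walks positions 4-1-3-2; Mbeki is ranked above Chen even though Chen lies between Mbeki and the peak Gupta on the axis — preferences dip and rise again. Not single-peaked.
Cluster 3: ranking walks positions 4-2-1-3; Osei is ranked above Chen even though Chen lies between Osei and the peak Gupta on the axis — preferences dip and rise again. Not single-peaked.
Cluster 4 (peak Mbeki at position 1): ranking walks positions 1-2-3-4, expanding outward from the peak — single-peaked.
Cluster 5 (peak Osei at position 2): ranking walks positions 2-3-4-1, expanding outward from the peak — single-peaked.
Cluster 6: ranking walks positions 2-1-4-3; Gupta is ranked above Chen even though Chen lies between Gupta and the peak Osei on the axis — preferences dip and rise again. Not single-peaked.
Cluster 7: ranking walks positions 4-2-3-1; Osei is ranked above Chen even though Chen lies between Osei and the peak Gupta on the axis — preferences dip and rise again. Not single-peaked.
Cluster 2 violates single-peakedness, so the profile is not single-peaked on this axis.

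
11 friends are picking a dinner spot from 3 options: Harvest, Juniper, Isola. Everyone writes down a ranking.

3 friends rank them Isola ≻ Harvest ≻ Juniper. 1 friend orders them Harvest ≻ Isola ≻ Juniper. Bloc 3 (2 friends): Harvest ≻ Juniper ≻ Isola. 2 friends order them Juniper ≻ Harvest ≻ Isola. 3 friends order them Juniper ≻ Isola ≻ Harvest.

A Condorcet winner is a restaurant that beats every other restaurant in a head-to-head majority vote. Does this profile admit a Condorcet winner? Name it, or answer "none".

Pairwise majorities:
Harvest vs Juniper: Harvest, 6–5.
Harvest–Isola: Isola 6–5.
Juniper–Isola: Juniper 7–4.
No restaurant is unbeaten: Harvest loses to Isola; Juniper loses to Harvest; Isola loses to Juniper. In particular Harvest → Juniper → Isola → Harvest is a majority cycle — no Condorcet winner exists.

none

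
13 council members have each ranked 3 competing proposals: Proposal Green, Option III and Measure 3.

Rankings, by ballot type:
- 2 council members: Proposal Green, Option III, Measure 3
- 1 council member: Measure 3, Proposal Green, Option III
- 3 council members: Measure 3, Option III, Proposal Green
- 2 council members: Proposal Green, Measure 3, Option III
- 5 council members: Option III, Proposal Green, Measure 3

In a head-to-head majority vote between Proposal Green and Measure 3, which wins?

Ballots ranking Proposal Green above Measure 3: 2 + 2 + 5 = 9.
Ballots ranking Measure 3 above Proposal Green: 13 − 9 = 4.
Proposal Green wins the head-to-head 9–4.

Proposal Green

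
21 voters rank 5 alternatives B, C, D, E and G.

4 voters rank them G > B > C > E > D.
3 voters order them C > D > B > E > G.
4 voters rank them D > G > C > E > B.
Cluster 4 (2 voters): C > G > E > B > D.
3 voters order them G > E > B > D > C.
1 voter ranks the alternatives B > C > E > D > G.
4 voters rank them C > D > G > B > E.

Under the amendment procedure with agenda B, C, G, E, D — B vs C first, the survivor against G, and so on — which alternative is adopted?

Round 1: B vs C — 8–13, C advances.
Round 2: C vs G — 10–11, G advances.
Round 3: G vs E — 17–4, G advances.
Round 4: G vs D — 9–12, D advances.
The agenda winner is D.

D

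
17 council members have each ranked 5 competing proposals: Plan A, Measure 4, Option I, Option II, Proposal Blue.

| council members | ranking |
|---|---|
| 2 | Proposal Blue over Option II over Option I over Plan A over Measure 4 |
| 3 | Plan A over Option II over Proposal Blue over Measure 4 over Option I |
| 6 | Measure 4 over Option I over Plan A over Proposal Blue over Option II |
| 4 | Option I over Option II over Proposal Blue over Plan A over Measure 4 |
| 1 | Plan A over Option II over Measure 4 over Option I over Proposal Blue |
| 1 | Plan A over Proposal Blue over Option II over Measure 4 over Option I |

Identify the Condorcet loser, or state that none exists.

Head-to-head results (17 council members):
Plan A vs Measure 4: Plan A, 11–6.
Plan A vs Option I: 5 to 12, Option I.
Plan A vs Option II: 11 to 6, Plan A.
Plan A vs Proposal Blue: 11 to 6, Plan A.
Measure 4 vs Option I: Measure 4 is ranked higher on 3+6+1+1 = 11 ballots, Option I on 6. Measure 4 wins 11–6.
Measure 4 vs Option II: 6 to 11, Option II.
Measure 4 vs Proposal Blue: Measure 4 preferred on 6+1 = 7 ballots; Proposal Blue wins 10–7.
Option I–Option II: Option I 10–7.
Option I vs Proposal Blue: 6+4+1 = 11 for Option I, 6 for Proposal Blue — Option I by 11–6.
Option II vs Proposal Blue: 8 to 9, Proposal Blue.
No option is winless: Plan A beats Measure 4; Measure 4 beats Option I; Option I beats Plan A; Option II beats Measure 4; Proposal Blue beats Measure 4. There is no Condorcet loser.

none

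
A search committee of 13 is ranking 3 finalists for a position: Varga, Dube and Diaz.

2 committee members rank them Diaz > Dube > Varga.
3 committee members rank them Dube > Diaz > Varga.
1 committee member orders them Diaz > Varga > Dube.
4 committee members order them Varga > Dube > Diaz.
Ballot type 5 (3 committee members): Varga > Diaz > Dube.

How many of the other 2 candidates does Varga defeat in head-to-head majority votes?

2

Varga against each rival (13 committee members):
Varga vs Dube: Varga is ranked higher on 1+4+3 = 8 ballots, Dube on 5. Varga wins 8–5.
Varga vs Diaz: Varga wins 7–6.
Varga beats Dube, Diaz — 2 pairwise wins.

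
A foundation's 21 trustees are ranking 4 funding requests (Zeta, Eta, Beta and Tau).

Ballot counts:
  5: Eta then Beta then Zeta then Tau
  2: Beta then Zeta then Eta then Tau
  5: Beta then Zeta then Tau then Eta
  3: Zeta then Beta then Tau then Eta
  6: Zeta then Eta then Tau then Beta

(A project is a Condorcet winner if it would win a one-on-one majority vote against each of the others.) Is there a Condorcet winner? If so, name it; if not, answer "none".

none

Check each pair by majority over 21 ballots:
Zeta vs Eta: Zeta, 16–5.
Zeta vs Beta: Beta, 12–9.
Zeta vs Tau: Zeta, 21–0.
Eta–Beta: Eta 11–10.
Eta vs Tau: Eta wins 13–8.
Beta vs Tau: Beta, 15–6.
Every project loses at least once (Zeta loses to Beta; Eta loses to Zeta; Beta loses to Eta; Tau loses to Zeta). The majority relation contains the cycle Zeta beats Eta beats Beta beats Zeta, so there is no Condorcet winner.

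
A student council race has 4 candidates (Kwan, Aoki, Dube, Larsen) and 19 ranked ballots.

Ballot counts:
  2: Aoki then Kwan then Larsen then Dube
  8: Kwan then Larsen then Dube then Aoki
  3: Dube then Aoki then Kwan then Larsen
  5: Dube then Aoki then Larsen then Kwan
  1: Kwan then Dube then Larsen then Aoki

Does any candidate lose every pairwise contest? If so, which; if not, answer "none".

Pairwise majorities:
Kwan vs Aoki: Aoki wins 10–9.
Kwan vs Dube: 2+8+1 = 11 for Kwan, 8 for Dube — Kwan by 11–8.
Kwan–Larsen: Kwan 14–5.
Aoki vs Dube: Dube, 17–2.
Aoki vs Larsen: Aoki preferred on 2+3+5 = 10 ballots; Aoki wins 10–9.
Dube vs Larsen: Larsen, 10–9.
Each candidate has at least one pairwise win (Kwan beats Dube; Aoki beats Kwan; Dube beats Aoki; Larsen beats Dube) — no Condorcet loser.

none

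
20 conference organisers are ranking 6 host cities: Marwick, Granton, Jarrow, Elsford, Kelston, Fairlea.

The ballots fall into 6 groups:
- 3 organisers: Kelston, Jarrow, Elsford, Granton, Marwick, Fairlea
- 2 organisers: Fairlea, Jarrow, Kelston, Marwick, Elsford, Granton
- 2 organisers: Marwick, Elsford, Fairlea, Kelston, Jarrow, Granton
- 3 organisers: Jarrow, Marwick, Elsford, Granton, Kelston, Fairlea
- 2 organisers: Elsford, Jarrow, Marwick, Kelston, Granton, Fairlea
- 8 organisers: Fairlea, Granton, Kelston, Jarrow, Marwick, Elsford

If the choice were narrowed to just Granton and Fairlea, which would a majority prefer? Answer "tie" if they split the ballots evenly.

Ballots ranking Granton above Fairlea: 3 + 3 + 2 = 8.
Ballots ranking Fairlea above Granton: 20 − 8 = 12.
Fairlea wins the head-to-head 12–8.

Fairlea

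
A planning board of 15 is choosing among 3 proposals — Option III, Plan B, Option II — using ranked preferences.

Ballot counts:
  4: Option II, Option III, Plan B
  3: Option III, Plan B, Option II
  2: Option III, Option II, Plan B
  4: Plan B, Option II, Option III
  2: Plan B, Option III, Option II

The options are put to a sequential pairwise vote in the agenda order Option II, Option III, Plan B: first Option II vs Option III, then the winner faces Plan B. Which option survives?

Plan B

Round 1: Option II vs Option III — 8–7, Option II advances.
Round 2: Option II vs Plan B — 6–9, Plan B advances.
Plan B survives the agenda.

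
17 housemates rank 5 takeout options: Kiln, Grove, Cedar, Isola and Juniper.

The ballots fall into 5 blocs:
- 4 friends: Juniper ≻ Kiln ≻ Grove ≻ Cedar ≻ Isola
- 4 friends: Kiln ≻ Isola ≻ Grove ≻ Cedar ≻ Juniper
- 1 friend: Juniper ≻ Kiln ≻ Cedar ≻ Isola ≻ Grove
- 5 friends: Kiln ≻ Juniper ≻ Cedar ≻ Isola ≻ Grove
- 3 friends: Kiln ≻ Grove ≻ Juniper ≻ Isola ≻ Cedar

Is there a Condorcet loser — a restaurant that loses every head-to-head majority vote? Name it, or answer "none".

none

Head-to-head results (17 friends):
Kiln vs Grove: Kiln wins 17–0.
Kiln vs Cedar: Kiln is ranked higher on 4+4+1+5+3 = 17 ballots, Cedar on 0. Kiln wins 17–0.
Kiln vs Isola: 17 to 0, Kiln.
Kiln–Juniper: Kiln 12–5.
Grove vs Cedar: 11 to 6, Grove.
Grove vs Isola: Isola wins 10–7.
Grove vs Juniper: Juniper, 10–7.
Cedar vs Isola: Cedar is ranked higher on 4+1+5 = 10 ballots, Isola on 7. Cedar wins 10–7.
Cedar–Juniper: Juniper 13–4.
Isola vs Juniper: 4 for Isola, 13 for Juniper — Juniper by 13–4.
No restaurant is winless: Kiln beats Grove; Grove beats Cedar; Cedar beats Isola; Isola beats Grove; Juniper beats Grove. There is no Condorcet loser.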